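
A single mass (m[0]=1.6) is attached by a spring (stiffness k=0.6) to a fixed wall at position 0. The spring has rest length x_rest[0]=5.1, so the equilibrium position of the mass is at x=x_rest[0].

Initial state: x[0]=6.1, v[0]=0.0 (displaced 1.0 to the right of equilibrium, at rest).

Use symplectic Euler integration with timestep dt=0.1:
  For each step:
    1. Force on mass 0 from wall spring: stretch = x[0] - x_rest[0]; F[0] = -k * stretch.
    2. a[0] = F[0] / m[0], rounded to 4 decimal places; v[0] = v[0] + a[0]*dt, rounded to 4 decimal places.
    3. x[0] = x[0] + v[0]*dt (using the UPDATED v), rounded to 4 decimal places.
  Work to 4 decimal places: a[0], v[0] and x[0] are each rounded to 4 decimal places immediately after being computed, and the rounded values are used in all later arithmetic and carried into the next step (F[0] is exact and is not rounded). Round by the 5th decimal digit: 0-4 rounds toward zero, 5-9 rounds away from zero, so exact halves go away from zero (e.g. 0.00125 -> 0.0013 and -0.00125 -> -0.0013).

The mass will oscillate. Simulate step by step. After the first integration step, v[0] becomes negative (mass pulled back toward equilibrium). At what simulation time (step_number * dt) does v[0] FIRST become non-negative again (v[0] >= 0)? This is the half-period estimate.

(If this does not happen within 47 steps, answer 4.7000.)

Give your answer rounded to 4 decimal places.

Step 0: x=[6.1000] v=[0.0000]
Step 1: x=[6.0963] v=[-0.0375]
Step 2: x=[6.0888] v=[-0.0749]
Step 3: x=[6.0776] v=[-0.1120]
Step 4: x=[6.0627] v=[-0.1487]
Step 5: x=[6.0442] v=[-0.1848]
Step 6: x=[6.0222] v=[-0.2202]
Step 7: x=[5.9967] v=[-0.2548]
Step 8: x=[5.9679] v=[-0.2884]
Step 9: x=[5.9358] v=[-0.3210]
Step 10: x=[5.9006] v=[-0.3523]
Step 11: x=[5.8624] v=[-0.3823]
Step 12: x=[5.8213] v=[-0.4109]
Step 13: x=[5.7775] v=[-0.4380]
Step 14: x=[5.7312] v=[-0.4634]
Step 15: x=[5.6825] v=[-0.4871]
Step 16: x=[5.6316] v=[-0.5089]
Step 17: x=[5.5787] v=[-0.5288]
Step 18: x=[5.5240] v=[-0.5468]
Step 19: x=[5.4677] v=[-0.5627]
Step 20: x=[5.4101] v=[-0.5765]
Step 21: x=[5.3513] v=[-0.5881]
Step 22: x=[5.2916] v=[-0.5975]
Step 23: x=[5.2311] v=[-0.6047]
Step 24: x=[5.1701] v=[-0.6096]
Step 25: x=[5.1089] v=[-0.6122]
Step 26: x=[5.0477] v=[-0.6125]
Step 27: x=[4.9867] v=[-0.6105]
Step 28: x=[4.9261] v=[-0.6063]
Step 29: x=[4.8661] v=[-0.5998]
Step 30: x=[4.8070] v=[-0.5910]
Step 31: x=[4.7490] v=[-0.5800]
Step 32: x=[4.6923] v=[-0.5668]
Step 33: x=[4.6372] v=[-0.5515]
Step 34: x=[4.5838] v=[-0.5341]
Step 35: x=[4.5323] v=[-0.5147]
Step 36: x=[4.4830] v=[-0.4934]
Step 37: x=[4.4360] v=[-0.4703]
Step 38: x=[4.3915] v=[-0.4454]
Step 39: x=[4.3496] v=[-0.4188]
Step 40: x=[4.3105] v=[-0.3907]
Step 41: x=[4.2744] v=[-0.3611]
Step 42: x=[4.2414] v=[-0.3301]
Step 43: x=[4.2116] v=[-0.2979]
Step 44: x=[4.1851] v=[-0.2646]
Step 45: x=[4.1621] v=[-0.2303]
Step 46: x=[4.1426] v=[-0.1951]
Step 47: x=[4.1267] v=[-0.1592]
v[0] did not become non-negative within 47 steps; using fallback time=4.7000

Answer: 4.7000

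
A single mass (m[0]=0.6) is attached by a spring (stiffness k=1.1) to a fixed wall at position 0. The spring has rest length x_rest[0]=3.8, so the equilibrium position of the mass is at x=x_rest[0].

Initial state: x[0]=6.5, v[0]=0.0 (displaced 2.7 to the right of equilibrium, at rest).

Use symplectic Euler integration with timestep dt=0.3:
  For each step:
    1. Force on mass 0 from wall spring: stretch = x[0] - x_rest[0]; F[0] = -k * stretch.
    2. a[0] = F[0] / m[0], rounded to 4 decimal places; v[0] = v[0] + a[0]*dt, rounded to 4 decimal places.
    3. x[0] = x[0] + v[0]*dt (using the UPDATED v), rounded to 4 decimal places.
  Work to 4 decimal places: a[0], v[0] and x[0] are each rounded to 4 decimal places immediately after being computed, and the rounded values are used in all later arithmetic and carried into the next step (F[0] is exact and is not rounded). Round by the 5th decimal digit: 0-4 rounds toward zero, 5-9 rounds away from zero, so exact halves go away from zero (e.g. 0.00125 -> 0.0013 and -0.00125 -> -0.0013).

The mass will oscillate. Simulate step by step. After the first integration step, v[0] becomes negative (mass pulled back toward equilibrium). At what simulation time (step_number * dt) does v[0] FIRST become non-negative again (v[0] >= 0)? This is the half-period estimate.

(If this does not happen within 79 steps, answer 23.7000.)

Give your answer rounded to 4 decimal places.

Step 0: x=[6.5000] v=[0.0000]
Step 1: x=[6.0545] v=[-1.4850]
Step 2: x=[5.2370] v=[-2.7250]
Step 3: x=[4.1824] v=[-3.5154]
Step 4: x=[3.0647] v=[-3.7257]
Step 5: x=[2.0683] v=[-3.3213]
Step 6: x=[1.3576] v=[-2.3689]
Step 7: x=[1.0499] v=[-1.0256]
Step 8: x=[1.1960] v=[0.4870]
First v>=0 after going negative at step 8, time=2.4000

Answer: 2.4000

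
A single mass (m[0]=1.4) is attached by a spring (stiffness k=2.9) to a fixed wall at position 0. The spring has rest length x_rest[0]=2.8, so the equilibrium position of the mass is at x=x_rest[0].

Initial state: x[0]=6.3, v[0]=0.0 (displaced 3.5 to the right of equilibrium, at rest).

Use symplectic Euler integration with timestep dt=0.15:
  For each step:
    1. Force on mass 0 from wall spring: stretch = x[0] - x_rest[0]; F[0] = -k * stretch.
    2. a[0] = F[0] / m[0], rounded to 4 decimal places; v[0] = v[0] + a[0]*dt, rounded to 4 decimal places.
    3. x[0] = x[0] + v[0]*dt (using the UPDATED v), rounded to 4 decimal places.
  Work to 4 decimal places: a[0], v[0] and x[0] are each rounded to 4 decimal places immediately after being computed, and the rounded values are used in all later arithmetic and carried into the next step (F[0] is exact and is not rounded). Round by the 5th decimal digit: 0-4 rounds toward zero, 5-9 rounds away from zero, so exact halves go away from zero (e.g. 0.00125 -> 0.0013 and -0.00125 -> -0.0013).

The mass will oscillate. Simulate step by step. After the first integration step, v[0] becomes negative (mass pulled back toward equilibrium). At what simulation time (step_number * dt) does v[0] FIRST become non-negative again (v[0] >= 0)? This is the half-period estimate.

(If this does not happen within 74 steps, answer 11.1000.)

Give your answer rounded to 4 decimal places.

Step 0: x=[6.3000] v=[0.0000]
Step 1: x=[6.1369] v=[-1.0875]
Step 2: x=[5.8183] v=[-2.1243]
Step 3: x=[5.3590] v=[-3.0621]
Step 4: x=[4.7804] v=[-3.8572]
Step 5: x=[4.1095] v=[-4.4725]
Step 6: x=[3.3776] v=[-4.8794]
Step 7: x=[2.6188] v=[-5.0589]
Step 8: x=[1.8684] v=[-5.0026]
Step 9: x=[1.1614] v=[-4.7131]
Step 10: x=[0.5308] v=[-4.2040]
Step 11: x=[0.0060] v=[-3.4989]
Step 12: x=[-0.3886] v=[-2.6308]
Step 13: x=[-0.6346] v=[-1.6401]
Step 14: x=[-0.7205] v=[-0.5729]
Step 15: x=[-0.6424] v=[0.5210]
First v>=0 after going negative at step 15, time=2.2500

Answer: 2.2500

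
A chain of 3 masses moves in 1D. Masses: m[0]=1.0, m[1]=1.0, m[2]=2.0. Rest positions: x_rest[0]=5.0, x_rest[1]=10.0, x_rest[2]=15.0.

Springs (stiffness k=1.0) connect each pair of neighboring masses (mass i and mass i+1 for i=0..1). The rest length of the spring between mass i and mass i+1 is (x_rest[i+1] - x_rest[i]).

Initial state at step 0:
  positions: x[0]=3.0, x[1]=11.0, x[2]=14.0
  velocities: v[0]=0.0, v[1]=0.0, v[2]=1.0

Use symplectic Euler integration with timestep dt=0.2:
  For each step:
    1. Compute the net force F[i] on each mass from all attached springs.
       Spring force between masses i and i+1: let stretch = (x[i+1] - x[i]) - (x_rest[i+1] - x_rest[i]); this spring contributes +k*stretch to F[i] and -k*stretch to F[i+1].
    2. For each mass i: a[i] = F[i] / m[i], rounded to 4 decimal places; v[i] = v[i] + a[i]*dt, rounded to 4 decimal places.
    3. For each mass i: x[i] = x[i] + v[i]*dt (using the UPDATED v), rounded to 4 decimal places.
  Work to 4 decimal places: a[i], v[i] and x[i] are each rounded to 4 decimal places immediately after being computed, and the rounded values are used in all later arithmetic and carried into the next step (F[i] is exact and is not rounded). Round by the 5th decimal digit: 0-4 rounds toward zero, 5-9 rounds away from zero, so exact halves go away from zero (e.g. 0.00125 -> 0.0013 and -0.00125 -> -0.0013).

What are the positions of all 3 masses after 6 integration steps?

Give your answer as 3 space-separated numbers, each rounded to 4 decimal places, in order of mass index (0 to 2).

Step 0: x=[3.0000 11.0000 14.0000] v=[0.0000 0.0000 1.0000]
Step 1: x=[3.1200 10.8000 14.2400] v=[0.6000 -1.0000 1.2000]
Step 2: x=[3.3472 10.4304 14.5112] v=[1.1360 -1.8480 1.3560]
Step 3: x=[3.6577 9.9407 14.8008] v=[1.5526 -2.4485 1.4479]
Step 4: x=[4.0195 9.3941 15.0932] v=[1.8092 -2.7331 1.4619]
Step 5: x=[4.3963 8.8605 15.3716] v=[1.8841 -2.6682 1.3920]
Step 6: x=[4.7517 8.4087 15.6198] v=[1.7769 -2.2588 1.2409]

Answer: 4.7517 8.4087 15.6198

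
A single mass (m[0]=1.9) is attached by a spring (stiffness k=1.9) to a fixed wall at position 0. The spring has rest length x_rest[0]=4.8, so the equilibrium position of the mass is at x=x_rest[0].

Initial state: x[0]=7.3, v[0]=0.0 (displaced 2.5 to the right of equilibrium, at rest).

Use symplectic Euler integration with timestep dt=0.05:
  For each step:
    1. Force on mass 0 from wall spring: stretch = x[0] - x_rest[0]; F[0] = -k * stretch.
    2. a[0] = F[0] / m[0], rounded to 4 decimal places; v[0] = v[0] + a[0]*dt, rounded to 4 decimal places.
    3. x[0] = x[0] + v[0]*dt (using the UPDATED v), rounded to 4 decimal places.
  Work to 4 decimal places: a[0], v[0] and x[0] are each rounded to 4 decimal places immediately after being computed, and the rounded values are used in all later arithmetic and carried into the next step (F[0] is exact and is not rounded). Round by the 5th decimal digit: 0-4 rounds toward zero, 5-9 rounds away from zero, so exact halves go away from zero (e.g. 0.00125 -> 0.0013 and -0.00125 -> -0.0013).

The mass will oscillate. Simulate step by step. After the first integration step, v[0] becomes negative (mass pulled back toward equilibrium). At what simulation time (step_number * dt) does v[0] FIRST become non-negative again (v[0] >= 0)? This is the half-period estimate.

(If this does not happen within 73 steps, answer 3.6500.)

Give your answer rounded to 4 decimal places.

Answer: 3.1500

Derivation:
Step 0: x=[7.3000] v=[0.0000]
Step 1: x=[7.2938] v=[-0.1250]
Step 2: x=[7.2813] v=[-0.2497]
Step 3: x=[7.2626] v=[-0.3738]
Step 4: x=[7.2378] v=[-0.4969]
Step 5: x=[7.2069] v=[-0.6188]
Step 6: x=[7.1699] v=[-0.7391]
Step 7: x=[7.1270] v=[-0.8576]
Step 8: x=[7.0783] v=[-0.9740]
Step 9: x=[7.0239] v=[-1.0879]
Step 10: x=[6.9639] v=[-1.1991]
Step 11: x=[6.8985] v=[-1.3073]
Step 12: x=[6.8279] v=[-1.4122]
Step 13: x=[6.7522] v=[-1.5136]
Step 14: x=[6.6716] v=[-1.6112]
Step 15: x=[6.5864] v=[-1.7048]
Step 16: x=[6.4967] v=[-1.7941]
Step 17: x=[6.4028] v=[-1.8789]
Step 18: x=[6.3049] v=[-1.9590]
Step 19: x=[6.2032] v=[-2.0342]
Step 20: x=[6.0980] v=[-2.1044]
Step 21: x=[5.9895] v=[-2.1693]
Step 22: x=[5.8781] v=[-2.2288]
Step 23: x=[5.7640] v=[-2.2827]
Step 24: x=[5.6475] v=[-2.3309]
Step 25: x=[5.5288] v=[-2.3733]
Step 26: x=[5.4083] v=[-2.4097]
Step 27: x=[5.2863] v=[-2.4401]
Step 28: x=[5.1631] v=[-2.4644]
Step 29: x=[5.0390] v=[-2.4826]
Step 30: x=[4.9143] v=[-2.4946]
Step 31: x=[4.7893] v=[-2.5003]
Step 32: x=[4.6643] v=[-2.4998]
Step 33: x=[4.5397] v=[-2.4930]
Step 34: x=[4.4157] v=[-2.4800]
Step 35: x=[4.2927] v=[-2.4608]
Step 36: x=[4.1709] v=[-2.4354]
Step 37: x=[4.0507] v=[-2.4039]
Step 38: x=[3.9324] v=[-2.3664]
Step 39: x=[3.8163] v=[-2.3230]
Step 40: x=[3.7026] v=[-2.2738]
Step 41: x=[3.5917] v=[-2.2189]
Step 42: x=[3.4838] v=[-2.1585]
Step 43: x=[3.3792] v=[-2.0927]
Step 44: x=[3.2781] v=[-2.0217]
Step 45: x=[3.1808] v=[-1.9456]
Step 46: x=[3.0876] v=[-1.8646]
Step 47: x=[2.9987] v=[-1.7790]
Step 48: x=[2.9143] v=[-1.6889]
Step 49: x=[2.8346] v=[-1.5946]
Step 50: x=[2.7598] v=[-1.4963]
Step 51: x=[2.6901] v=[-1.3943]
Step 52: x=[2.6257] v=[-1.2888]
Step 53: x=[2.5667] v=[-1.1801]
Step 54: x=[2.5133] v=[-1.0684]
Step 55: x=[2.4656] v=[-0.9541]
Step 56: x=[2.4237] v=[-0.8374]
Step 57: x=[2.3878] v=[-0.7186]
Step 58: x=[2.3579] v=[-0.5980]
Step 59: x=[2.3341] v=[-0.4759]
Step 60: x=[2.3165] v=[-0.3526]
Step 61: x=[2.3051] v=[-0.2284]
Step 62: x=[2.2999] v=[-0.1037]
Step 63: x=[2.3010] v=[0.0213]
First v>=0 after going negative at step 63, time=3.1500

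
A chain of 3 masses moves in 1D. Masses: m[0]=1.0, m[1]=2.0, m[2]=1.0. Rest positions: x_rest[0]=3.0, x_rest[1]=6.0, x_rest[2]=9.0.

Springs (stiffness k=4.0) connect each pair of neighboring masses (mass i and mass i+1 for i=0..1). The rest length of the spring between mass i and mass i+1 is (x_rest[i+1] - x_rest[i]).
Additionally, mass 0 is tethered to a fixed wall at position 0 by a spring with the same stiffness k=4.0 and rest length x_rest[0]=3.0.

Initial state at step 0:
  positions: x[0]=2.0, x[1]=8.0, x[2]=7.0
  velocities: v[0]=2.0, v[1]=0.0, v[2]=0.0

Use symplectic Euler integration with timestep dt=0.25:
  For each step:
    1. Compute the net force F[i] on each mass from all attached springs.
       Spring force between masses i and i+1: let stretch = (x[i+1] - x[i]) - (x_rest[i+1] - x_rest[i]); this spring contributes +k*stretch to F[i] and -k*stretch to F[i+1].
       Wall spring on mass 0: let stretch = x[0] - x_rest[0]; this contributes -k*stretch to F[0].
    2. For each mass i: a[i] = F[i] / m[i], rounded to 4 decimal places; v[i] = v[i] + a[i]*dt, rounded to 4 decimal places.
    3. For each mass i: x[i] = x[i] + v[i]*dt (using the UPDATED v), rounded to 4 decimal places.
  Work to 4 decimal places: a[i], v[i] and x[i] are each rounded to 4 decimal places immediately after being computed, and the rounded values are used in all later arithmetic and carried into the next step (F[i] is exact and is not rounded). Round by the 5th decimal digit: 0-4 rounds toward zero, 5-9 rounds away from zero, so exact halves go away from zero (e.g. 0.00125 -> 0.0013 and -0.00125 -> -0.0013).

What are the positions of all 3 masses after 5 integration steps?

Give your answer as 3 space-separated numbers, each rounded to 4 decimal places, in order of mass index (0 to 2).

Answer: 2.4822 5.6444 11.3163

Derivation:
Step 0: x=[2.0000 8.0000 7.0000] v=[2.0000 0.0000 0.0000]
Step 1: x=[3.5000 7.1250 8.0000] v=[6.0000 -3.5000 4.0000]
Step 2: x=[5.0313 5.9063 9.5313] v=[6.1250 -4.8750 6.1250]
Step 3: x=[5.5235 5.0313 10.9063] v=[1.9687 -3.5000 5.5000]
Step 4: x=[4.5118 4.9522 11.5626] v=[-4.0470 -0.3164 2.6250]
Step 5: x=[2.4822 5.6444 11.3163] v=[-8.1184 2.7686 -0.9854]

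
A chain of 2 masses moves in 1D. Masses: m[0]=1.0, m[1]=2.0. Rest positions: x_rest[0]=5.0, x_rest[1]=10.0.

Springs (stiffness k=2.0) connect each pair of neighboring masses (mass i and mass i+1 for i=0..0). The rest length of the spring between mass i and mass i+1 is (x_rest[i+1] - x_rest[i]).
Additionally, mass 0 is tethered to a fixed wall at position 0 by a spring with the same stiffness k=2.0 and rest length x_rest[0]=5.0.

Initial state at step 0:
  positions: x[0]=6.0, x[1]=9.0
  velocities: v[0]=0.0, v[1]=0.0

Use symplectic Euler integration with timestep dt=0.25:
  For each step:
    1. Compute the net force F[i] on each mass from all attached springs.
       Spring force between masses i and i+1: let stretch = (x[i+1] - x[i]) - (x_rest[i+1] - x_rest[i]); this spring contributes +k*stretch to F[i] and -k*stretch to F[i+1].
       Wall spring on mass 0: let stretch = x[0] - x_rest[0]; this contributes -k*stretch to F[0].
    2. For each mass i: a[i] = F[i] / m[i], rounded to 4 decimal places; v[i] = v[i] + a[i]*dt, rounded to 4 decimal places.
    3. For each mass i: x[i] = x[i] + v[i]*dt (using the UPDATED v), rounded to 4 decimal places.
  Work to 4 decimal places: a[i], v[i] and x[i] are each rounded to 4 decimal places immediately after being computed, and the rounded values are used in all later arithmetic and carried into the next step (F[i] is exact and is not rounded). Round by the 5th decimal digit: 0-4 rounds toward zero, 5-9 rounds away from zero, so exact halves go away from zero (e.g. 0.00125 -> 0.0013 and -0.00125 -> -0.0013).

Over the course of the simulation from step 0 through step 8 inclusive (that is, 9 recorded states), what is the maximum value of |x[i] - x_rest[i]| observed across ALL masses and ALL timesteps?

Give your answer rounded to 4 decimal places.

Answer: 1.5941

Derivation:
Step 0: x=[6.0000 9.0000] v=[0.0000 0.0000]
Step 1: x=[5.6250 9.1250] v=[-1.5000 0.5000]
Step 2: x=[4.9844 9.3438] v=[-2.5625 0.8750]
Step 3: x=[4.2657 9.6026] v=[-2.8750 1.0352]
Step 4: x=[3.6809 9.8404] v=[-2.3394 0.9510]
Step 5: x=[3.4059 10.0057] v=[-1.1001 0.6611]
Step 6: x=[3.5301 10.0710] v=[0.4969 0.2612]
Step 7: x=[4.0307 10.0400] v=[2.0023 -0.1240]
Step 8: x=[4.7786 9.9459] v=[2.9916 -0.3763]
Max displacement = 1.5941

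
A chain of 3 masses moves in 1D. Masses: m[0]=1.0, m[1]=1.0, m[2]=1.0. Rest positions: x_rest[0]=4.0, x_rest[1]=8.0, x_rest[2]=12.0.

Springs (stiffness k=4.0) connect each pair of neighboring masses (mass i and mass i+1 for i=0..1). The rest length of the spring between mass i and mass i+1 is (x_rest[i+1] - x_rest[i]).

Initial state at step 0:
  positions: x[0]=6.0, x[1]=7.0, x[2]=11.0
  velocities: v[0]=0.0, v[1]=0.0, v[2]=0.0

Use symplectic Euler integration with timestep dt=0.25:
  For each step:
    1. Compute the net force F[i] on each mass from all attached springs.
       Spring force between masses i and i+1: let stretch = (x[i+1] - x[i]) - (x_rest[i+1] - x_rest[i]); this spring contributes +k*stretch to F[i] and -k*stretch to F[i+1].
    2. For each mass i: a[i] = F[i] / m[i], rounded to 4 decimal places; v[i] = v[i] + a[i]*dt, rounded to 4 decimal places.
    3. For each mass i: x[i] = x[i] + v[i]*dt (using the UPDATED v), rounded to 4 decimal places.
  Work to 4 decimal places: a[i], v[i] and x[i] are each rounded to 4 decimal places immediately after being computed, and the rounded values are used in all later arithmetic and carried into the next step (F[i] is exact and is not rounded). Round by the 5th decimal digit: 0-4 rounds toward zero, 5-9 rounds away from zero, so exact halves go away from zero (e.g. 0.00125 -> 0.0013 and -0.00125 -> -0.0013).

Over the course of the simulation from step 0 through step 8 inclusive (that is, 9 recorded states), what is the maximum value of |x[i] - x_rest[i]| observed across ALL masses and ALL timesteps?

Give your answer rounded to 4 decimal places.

Step 0: x=[6.0000 7.0000 11.0000] v=[0.0000 0.0000 0.0000]
Step 1: x=[5.2500 7.7500 11.0000] v=[-3.0000 3.0000 0.0000]
Step 2: x=[4.1250 8.6875 11.1875] v=[-4.5000 3.7500 0.7500]
Step 3: x=[3.1406 9.1094 11.7500] v=[-3.9375 1.6875 2.2500]
Step 4: x=[2.6484 8.6992 12.6524] v=[-1.9687 -1.6407 3.6094]
Step 5: x=[2.6689 7.7646 13.5665] v=[0.0821 -3.7383 3.6562]
Step 6: x=[2.9634 7.0066 14.0301] v=[1.1778 -3.0321 1.8543]
Step 7: x=[3.2687 6.9937 13.7378] v=[1.2210 -0.0518 -1.1692]
Step 8: x=[3.5052 7.7355 12.7595] v=[0.9460 2.9673 -3.9133]
Max displacement = 2.0301

Answer: 2.0301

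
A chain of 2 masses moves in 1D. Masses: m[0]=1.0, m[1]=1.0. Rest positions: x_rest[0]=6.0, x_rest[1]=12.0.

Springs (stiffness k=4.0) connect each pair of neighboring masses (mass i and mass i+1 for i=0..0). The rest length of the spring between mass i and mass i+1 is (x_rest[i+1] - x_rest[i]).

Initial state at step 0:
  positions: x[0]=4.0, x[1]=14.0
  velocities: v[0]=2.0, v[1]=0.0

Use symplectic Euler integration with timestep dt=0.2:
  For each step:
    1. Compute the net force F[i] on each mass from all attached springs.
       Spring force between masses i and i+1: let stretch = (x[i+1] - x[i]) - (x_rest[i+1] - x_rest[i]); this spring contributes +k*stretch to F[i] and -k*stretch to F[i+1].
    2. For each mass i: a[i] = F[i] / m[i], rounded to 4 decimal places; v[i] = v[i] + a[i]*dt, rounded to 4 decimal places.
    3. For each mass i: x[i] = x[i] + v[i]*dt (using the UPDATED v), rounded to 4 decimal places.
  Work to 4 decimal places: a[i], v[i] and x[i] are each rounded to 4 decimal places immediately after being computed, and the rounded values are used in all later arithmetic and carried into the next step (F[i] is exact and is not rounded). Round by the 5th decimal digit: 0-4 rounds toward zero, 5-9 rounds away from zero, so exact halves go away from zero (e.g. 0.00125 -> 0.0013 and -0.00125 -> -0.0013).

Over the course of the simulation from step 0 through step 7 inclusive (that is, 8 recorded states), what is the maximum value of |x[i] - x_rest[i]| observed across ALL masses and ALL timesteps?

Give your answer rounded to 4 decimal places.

Answer: 3.1847

Derivation:
Step 0: x=[4.0000 14.0000] v=[2.0000 0.0000]
Step 1: x=[5.0400 13.3600] v=[5.2000 -3.2000]
Step 2: x=[6.4512 12.3488] v=[7.0560 -5.0560]
Step 3: x=[7.8460 11.3540] v=[6.9741 -4.9741]
Step 4: x=[8.8421 10.7579] v=[4.9805 -2.9805]
Step 5: x=[9.1847 10.8153] v=[1.7131 0.2869]
Step 6: x=[8.8282 11.5718] v=[-1.7824 3.7824]
Step 7: x=[7.9507 12.8493] v=[-4.3875 6.3875]
Max displacement = 3.1847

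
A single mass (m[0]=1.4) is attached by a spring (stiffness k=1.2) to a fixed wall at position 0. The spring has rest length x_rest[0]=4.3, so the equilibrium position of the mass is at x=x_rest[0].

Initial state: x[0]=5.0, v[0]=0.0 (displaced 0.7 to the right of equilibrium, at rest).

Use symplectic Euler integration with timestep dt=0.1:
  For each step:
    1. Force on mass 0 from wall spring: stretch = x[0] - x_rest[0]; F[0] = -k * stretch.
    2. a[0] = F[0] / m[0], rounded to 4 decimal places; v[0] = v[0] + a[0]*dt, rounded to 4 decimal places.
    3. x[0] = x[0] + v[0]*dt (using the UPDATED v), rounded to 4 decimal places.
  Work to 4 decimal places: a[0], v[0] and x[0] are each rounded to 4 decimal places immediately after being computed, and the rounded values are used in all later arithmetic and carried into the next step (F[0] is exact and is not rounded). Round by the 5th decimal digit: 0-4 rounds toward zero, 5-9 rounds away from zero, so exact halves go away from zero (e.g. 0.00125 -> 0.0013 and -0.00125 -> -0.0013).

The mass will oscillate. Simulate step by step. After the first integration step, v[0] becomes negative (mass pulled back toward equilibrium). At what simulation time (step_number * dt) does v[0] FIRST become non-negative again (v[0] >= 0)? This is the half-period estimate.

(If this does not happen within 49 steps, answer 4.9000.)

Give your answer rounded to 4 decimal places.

Step 0: x=[5.0000] v=[0.0000]
Step 1: x=[4.9940] v=[-0.0600]
Step 2: x=[4.9821] v=[-0.1195]
Step 3: x=[4.9643] v=[-0.1780]
Step 4: x=[4.9408] v=[-0.2349]
Step 5: x=[4.9118] v=[-0.2898]
Step 6: x=[4.8776] v=[-0.3422]
Step 7: x=[4.8384] v=[-0.3917]
Step 8: x=[4.7946] v=[-0.4379]
Step 9: x=[4.7466] v=[-0.4803]
Step 10: x=[4.6947] v=[-0.5186]
Step 11: x=[4.6395] v=[-0.5524]
Step 12: x=[4.5814] v=[-0.5815]
Step 13: x=[4.5208] v=[-0.6056]
Step 14: x=[4.4584] v=[-0.6245]
Step 15: x=[4.3946] v=[-0.6381]
Step 16: x=[4.3300] v=[-0.6462]
Step 17: x=[4.2651] v=[-0.6488]
Step 18: x=[4.2005] v=[-0.6458]
Step 19: x=[4.1368] v=[-0.6373]
Step 20: x=[4.0745] v=[-0.6233]
Step 21: x=[4.0141] v=[-0.6040]
Step 22: x=[3.9562] v=[-0.5795]
Step 23: x=[3.9012] v=[-0.5500]
Step 24: x=[3.8496] v=[-0.5158]
Step 25: x=[3.8019] v=[-0.4772]
Step 26: x=[3.7585] v=[-0.4345]
Step 27: x=[3.7197] v=[-0.3881]
Step 28: x=[3.6859] v=[-0.3384]
Step 29: x=[3.6573] v=[-0.2858]
Step 30: x=[3.6342] v=[-0.2307]
Step 31: x=[3.6168] v=[-0.1736]
Step 32: x=[3.6053] v=[-0.1150]
Step 33: x=[3.5998] v=[-0.0555]
Step 34: x=[3.6003] v=[0.0045]
First v>=0 after going negative at step 34, time=3.4000

Answer: 3.4000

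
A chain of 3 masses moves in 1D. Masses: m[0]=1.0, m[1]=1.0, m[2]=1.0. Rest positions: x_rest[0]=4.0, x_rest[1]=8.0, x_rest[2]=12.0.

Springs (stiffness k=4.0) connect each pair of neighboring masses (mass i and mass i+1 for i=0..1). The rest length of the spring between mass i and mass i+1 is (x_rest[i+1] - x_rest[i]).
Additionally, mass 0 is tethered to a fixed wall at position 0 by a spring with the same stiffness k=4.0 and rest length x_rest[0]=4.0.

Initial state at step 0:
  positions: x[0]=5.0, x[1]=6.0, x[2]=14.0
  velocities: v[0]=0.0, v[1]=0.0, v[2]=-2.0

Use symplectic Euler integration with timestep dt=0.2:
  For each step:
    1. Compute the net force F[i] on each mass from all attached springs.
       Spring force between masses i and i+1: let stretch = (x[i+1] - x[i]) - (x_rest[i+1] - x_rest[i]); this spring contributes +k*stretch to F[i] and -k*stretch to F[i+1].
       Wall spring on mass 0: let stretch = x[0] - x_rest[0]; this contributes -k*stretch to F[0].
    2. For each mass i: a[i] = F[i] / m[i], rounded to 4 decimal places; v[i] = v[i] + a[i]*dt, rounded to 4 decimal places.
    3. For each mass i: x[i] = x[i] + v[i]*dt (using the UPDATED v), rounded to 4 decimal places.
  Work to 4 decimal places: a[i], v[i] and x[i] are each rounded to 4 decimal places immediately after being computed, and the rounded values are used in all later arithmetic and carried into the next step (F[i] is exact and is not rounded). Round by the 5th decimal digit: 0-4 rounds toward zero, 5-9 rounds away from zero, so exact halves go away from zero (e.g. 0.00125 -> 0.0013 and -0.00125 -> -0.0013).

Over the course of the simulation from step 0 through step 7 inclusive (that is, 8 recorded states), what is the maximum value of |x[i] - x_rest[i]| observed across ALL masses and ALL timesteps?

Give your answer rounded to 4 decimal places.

Step 0: x=[5.0000 6.0000 14.0000] v=[0.0000 0.0000 -2.0000]
Step 1: x=[4.3600 7.1200 12.9600] v=[-3.2000 5.6000 -5.2000]
Step 2: x=[3.4640 8.7328 11.6256] v=[-4.4800 8.0640 -6.6720]
Step 3: x=[2.8568 9.9654 10.4684] v=[-3.0362 6.1632 -5.7862]
Step 4: x=[2.9298 10.1411 9.8707] v=[0.3652 0.8787 -2.9886]
Step 5: x=[3.6879 9.1198 9.9562] v=[3.7904 -5.1067 0.4277]
Step 6: x=[4.7250 7.3632 10.5479] v=[5.1856 -8.7831 2.9586]
Step 7: x=[5.4282 5.6940 11.2701] v=[3.5162 -8.3459 3.6108]
Max displacement = 2.3060

Answer: 2.3060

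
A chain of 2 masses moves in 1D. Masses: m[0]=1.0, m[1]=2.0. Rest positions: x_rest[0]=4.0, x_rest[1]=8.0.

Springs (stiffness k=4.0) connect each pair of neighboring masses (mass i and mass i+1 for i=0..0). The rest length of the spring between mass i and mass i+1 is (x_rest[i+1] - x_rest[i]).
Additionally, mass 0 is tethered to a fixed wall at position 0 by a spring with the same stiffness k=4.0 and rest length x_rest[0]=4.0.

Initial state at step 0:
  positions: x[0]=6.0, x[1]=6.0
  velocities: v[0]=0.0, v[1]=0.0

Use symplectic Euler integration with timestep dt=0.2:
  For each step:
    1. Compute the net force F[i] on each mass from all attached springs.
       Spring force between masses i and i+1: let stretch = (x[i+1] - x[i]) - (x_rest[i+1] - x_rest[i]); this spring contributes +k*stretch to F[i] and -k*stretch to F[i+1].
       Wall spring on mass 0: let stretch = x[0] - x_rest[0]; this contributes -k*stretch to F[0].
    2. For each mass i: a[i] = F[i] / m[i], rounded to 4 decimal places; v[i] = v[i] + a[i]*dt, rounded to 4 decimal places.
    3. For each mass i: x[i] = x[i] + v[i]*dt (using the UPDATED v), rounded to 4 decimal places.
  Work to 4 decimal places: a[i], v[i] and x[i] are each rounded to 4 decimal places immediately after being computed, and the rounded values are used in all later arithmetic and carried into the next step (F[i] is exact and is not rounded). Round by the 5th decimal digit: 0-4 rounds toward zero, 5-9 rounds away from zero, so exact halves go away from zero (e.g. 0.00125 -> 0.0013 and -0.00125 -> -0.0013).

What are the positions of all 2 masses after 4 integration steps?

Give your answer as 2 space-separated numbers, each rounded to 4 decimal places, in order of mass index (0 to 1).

Step 0: x=[6.0000 6.0000] v=[0.0000 0.0000]
Step 1: x=[5.0400 6.3200] v=[-4.8000 1.6000]
Step 2: x=[3.4784 6.8576] v=[-7.8080 2.6880]
Step 3: x=[1.9009 7.4449] v=[-7.8874 2.9363]
Step 4: x=[0.9063 7.9086] v=[-4.9729 2.3187]

Answer: 0.9063 7.9086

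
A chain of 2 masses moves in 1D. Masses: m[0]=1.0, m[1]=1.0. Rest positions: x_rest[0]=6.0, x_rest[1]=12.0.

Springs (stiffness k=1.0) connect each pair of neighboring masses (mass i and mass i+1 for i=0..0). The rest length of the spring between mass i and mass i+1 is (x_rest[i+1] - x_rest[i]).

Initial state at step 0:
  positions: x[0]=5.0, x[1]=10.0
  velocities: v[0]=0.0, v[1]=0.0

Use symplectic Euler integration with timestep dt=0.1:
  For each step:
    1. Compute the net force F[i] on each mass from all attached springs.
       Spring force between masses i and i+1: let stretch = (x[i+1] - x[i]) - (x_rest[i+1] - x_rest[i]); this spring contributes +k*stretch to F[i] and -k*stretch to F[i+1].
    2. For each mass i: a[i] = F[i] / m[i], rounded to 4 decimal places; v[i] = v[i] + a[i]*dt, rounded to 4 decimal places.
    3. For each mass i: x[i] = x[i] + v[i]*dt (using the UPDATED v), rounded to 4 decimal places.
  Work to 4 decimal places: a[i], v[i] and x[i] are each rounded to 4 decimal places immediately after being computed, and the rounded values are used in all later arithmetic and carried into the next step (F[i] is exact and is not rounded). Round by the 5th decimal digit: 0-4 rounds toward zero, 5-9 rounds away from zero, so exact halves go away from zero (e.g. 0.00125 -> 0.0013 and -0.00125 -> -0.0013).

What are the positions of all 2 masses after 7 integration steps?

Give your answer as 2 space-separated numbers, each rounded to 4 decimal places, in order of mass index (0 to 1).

Step 0: x=[5.0000 10.0000] v=[0.0000 0.0000]
Step 1: x=[4.9900 10.0100] v=[-0.1000 0.1000]
Step 2: x=[4.9702 10.0298] v=[-0.1980 0.1980]
Step 3: x=[4.9410 10.0590] v=[-0.2920 0.2920]
Step 4: x=[4.9030 10.0970] v=[-0.3802 0.3802]
Step 5: x=[4.8569 10.1431] v=[-0.4608 0.4608]
Step 6: x=[4.8037 10.1963] v=[-0.5322 0.5322]
Step 7: x=[4.7444 10.2556] v=[-0.5929 0.5929]

Answer: 4.7444 10.2556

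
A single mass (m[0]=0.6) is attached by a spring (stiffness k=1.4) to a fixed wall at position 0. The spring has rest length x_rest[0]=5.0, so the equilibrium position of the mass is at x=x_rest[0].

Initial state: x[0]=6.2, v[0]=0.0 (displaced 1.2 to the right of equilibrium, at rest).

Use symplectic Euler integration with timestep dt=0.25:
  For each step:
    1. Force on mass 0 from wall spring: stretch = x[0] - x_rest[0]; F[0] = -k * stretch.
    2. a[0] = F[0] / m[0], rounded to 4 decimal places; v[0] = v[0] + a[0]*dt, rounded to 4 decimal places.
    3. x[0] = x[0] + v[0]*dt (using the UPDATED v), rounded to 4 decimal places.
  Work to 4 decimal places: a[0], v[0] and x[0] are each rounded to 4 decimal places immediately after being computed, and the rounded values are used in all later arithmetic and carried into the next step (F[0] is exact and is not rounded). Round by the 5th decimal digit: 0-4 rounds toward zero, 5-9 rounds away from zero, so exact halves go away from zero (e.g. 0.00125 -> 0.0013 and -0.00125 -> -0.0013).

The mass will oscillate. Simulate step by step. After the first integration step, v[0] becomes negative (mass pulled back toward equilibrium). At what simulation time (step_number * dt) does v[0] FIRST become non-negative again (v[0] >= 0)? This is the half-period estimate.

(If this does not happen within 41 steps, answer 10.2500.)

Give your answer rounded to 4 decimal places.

Step 0: x=[6.2000] v=[0.0000]
Step 1: x=[6.0250] v=[-0.7000]
Step 2: x=[5.7005] v=[-1.2979]
Step 3: x=[5.2739] v=[-1.7065]
Step 4: x=[4.8073] v=[-1.8663]
Step 5: x=[4.3688] v=[-1.7539]
Step 6: x=[4.0224] v=[-1.3857]
Step 7: x=[3.8186] v=[-0.8154]
Step 8: x=[3.7870] v=[-0.1263]
Step 9: x=[3.9323] v=[0.5813]
First v>=0 after going negative at step 9, time=2.2500

Answer: 2.2500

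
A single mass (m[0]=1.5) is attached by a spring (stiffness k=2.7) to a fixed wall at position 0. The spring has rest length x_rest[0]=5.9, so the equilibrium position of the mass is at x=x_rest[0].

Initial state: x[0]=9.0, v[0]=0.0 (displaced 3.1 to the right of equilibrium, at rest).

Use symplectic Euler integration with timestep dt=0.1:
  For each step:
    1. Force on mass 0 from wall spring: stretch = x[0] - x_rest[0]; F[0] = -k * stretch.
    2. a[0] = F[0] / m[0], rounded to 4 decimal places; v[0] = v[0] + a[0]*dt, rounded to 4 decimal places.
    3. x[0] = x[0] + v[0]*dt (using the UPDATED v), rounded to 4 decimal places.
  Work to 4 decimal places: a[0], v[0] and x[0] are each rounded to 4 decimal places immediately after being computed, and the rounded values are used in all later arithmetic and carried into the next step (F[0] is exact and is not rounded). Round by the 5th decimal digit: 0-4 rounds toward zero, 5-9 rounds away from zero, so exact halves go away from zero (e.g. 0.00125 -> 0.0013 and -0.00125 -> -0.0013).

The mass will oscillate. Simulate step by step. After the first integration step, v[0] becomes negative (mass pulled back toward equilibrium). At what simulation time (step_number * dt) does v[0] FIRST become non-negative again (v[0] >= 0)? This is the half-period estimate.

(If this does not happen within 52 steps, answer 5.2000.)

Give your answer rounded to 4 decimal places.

Step 0: x=[9.0000] v=[0.0000]
Step 1: x=[8.9442] v=[-0.5580]
Step 2: x=[8.8336] v=[-1.1060]
Step 3: x=[8.6702] v=[-1.6341]
Step 4: x=[8.4569] v=[-2.1327]
Step 5: x=[8.1976] v=[-2.5929]
Step 6: x=[7.8970] v=[-3.0065]
Step 7: x=[7.5604] v=[-3.3660]
Step 8: x=[7.1939] v=[-3.6649]
Step 9: x=[6.8041] v=[-3.8978]
Step 10: x=[6.3981] v=[-4.0605]
Step 11: x=[5.9831] v=[-4.1502]
Step 12: x=[5.5666] v=[-4.1652]
Step 13: x=[5.1561] v=[-4.1052]
Step 14: x=[4.7590] v=[-3.9713]
Step 15: x=[4.3824] v=[-3.7659]
Step 16: x=[4.0331] v=[-3.4927]
Step 17: x=[3.7174] v=[-3.1567]
Step 18: x=[3.4410] v=[-2.7638]
Step 19: x=[3.2089] v=[-2.3212]
Step 20: x=[3.0252] v=[-1.8368]
Step 21: x=[2.8933] v=[-1.3193]
Step 22: x=[2.8155] v=[-0.7781]
Step 23: x=[2.7932] v=[-0.2229]
Step 24: x=[2.8268] v=[0.3363]
First v>=0 after going negative at step 24, time=2.4000

Answer: 2.4000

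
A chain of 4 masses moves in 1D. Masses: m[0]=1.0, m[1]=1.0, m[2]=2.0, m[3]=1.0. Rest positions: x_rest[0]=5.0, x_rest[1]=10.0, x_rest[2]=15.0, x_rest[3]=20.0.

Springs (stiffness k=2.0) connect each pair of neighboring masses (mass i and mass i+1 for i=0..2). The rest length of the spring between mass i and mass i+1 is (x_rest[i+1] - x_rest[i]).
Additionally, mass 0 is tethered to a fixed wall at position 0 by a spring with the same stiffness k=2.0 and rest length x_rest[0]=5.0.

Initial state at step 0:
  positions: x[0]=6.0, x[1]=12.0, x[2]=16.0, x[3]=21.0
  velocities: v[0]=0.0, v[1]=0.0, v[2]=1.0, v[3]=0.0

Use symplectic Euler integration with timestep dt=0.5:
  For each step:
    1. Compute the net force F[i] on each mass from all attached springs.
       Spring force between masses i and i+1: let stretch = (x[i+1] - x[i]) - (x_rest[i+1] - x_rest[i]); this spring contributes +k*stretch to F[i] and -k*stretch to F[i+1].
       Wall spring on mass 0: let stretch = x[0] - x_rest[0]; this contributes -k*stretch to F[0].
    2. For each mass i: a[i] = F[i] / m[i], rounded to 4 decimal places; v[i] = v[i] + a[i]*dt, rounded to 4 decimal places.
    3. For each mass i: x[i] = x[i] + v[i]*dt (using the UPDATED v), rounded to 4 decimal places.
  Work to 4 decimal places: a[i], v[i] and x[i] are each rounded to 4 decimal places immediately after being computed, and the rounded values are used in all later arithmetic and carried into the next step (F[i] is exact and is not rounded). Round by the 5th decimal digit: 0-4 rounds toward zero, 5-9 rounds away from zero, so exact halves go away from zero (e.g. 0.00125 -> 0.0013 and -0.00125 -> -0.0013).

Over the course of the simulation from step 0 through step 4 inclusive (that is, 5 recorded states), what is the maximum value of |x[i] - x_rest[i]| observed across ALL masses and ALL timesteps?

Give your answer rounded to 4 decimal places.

Answer: 2.7500

Derivation:
Step 0: x=[6.0000 12.0000 16.0000 21.0000] v=[0.0000 0.0000 1.0000 0.0000]
Step 1: x=[6.0000 11.0000 16.7500 21.0000] v=[0.0000 -2.0000 1.5000 0.0000]
Step 2: x=[5.5000 10.3750 17.1250 21.3750] v=[-1.0000 -1.2500 0.7500 0.7500]
Step 3: x=[4.6875 10.6875 16.8750 22.1250] v=[-1.6250 0.6250 -0.5000 1.5000]
Step 4: x=[4.5313 11.0938 16.3906 22.7500] v=[-0.3125 0.8125 -0.9688 1.2500]
Max displacement = 2.7500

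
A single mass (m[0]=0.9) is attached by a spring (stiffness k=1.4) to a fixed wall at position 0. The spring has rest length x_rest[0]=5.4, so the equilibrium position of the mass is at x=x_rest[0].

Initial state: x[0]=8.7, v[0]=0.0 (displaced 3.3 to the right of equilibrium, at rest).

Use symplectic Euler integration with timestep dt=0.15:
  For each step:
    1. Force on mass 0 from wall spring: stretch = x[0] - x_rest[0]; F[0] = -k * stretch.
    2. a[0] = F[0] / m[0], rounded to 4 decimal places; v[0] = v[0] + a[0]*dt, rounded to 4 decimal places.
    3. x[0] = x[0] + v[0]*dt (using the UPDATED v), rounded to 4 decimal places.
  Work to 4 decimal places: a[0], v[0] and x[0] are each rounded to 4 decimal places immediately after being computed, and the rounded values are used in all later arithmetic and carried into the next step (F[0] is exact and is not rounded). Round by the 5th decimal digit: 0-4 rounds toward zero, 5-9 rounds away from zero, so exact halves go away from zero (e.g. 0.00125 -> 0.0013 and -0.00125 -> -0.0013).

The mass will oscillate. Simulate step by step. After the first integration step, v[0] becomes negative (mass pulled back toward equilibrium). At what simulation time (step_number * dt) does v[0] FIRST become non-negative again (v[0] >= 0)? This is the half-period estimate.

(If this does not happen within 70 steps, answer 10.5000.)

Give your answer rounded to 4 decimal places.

Answer: 2.5500

Derivation:
Step 0: x=[8.7000] v=[0.0000]
Step 1: x=[8.5845] v=[-0.7700]
Step 2: x=[8.3575] v=[-1.5131]
Step 3: x=[8.0270] v=[-2.2032]
Step 4: x=[7.6046] v=[-2.8162]
Step 5: x=[7.1050] v=[-3.3306]
Step 6: x=[6.5457] v=[-3.7284]
Step 7: x=[5.9463] v=[-3.9957]
Step 8: x=[5.3278] v=[-4.1232]
Step 9: x=[4.7118] v=[-4.1064]
Step 10: x=[4.1199] v=[-3.9458]
Step 11: x=[3.5728] v=[-3.6471]
Step 12: x=[3.0897] v=[-3.2208]
Step 13: x=[2.6874] v=[-2.6817]
Step 14: x=[2.3801] v=[-2.0488]
Step 15: x=[2.1785] v=[-1.3442]
Step 16: x=[2.0896] v=[-0.5925]
Step 17: x=[2.1166] v=[0.1799]
First v>=0 after going negative at step 17, time=2.5500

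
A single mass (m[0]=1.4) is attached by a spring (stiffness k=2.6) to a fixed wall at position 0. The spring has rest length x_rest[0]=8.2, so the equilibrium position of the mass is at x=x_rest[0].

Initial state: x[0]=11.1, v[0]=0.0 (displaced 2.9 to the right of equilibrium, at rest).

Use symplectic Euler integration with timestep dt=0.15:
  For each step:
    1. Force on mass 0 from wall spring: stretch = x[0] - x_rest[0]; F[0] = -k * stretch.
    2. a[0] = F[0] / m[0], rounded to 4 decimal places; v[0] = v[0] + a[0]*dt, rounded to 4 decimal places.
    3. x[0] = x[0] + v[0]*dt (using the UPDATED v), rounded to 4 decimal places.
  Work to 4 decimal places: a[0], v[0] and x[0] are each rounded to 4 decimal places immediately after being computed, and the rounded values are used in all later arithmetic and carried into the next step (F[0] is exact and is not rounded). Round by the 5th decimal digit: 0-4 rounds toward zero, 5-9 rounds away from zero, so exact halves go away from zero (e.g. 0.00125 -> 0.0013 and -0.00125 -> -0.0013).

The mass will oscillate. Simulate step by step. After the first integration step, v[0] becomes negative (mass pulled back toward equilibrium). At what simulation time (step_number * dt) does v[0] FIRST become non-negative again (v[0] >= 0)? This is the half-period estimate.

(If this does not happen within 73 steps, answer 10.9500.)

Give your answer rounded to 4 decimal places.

Step 0: x=[11.1000] v=[0.0000]
Step 1: x=[10.9788] v=[-0.8079]
Step 2: x=[10.7415] v=[-1.5820]
Step 3: x=[10.3980] v=[-2.2900]
Step 4: x=[9.9627] v=[-2.9023]
Step 5: x=[9.4537] v=[-3.3933]
Step 6: x=[8.8923] v=[-3.7425]
Step 7: x=[8.3020] v=[-3.9354]
Step 8: x=[7.7074] v=[-3.9638]
Step 9: x=[7.1334] v=[-3.8266]
Step 10: x=[6.6040] v=[-3.5295]
Step 11: x=[6.1413] v=[-3.0849]
Step 12: x=[5.7646] v=[-2.5114]
Step 13: x=[5.4897] v=[-1.8330]
Step 14: x=[5.3280] v=[-1.0780]
Step 15: x=[5.2863] v=[-0.2779]
Step 16: x=[5.3664] v=[0.5338]
First v>=0 after going negative at step 16, time=2.4000

Answer: 2.4000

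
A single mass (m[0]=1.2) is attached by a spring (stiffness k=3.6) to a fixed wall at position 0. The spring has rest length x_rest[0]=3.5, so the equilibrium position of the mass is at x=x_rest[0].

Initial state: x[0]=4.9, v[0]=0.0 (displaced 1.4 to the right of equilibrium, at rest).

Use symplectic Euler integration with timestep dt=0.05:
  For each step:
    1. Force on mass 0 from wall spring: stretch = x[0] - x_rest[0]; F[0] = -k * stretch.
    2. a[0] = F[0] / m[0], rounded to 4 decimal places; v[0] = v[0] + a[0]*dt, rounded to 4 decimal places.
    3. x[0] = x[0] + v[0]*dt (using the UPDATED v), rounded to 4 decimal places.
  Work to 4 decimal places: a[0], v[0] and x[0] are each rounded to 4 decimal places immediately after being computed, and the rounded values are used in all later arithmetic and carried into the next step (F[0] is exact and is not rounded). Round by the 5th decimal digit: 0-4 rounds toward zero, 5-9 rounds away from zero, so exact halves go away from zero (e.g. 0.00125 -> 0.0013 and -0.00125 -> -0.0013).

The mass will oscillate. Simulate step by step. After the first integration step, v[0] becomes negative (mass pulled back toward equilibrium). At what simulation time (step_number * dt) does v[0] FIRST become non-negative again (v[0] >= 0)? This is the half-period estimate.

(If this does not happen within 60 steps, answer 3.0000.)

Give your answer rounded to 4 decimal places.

Step 0: x=[4.9000] v=[0.0000]
Step 1: x=[4.8895] v=[-0.2100]
Step 2: x=[4.8686] v=[-0.4184]
Step 3: x=[4.8374] v=[-0.6237]
Step 4: x=[4.7962] v=[-0.8243]
Step 5: x=[4.7453] v=[-1.0187]
Step 6: x=[4.6850] v=[-1.2055]
Step 7: x=[4.6158] v=[-1.3833]
Step 8: x=[4.5383] v=[-1.5507]
Step 9: x=[4.4530] v=[-1.7064]
Step 10: x=[4.3605] v=[-1.8494]
Step 11: x=[4.2616] v=[-1.9785]
Step 12: x=[4.1570] v=[-2.0927]
Step 13: x=[4.0474] v=[-2.1913]
Step 14: x=[3.9337] v=[-2.2734]
Step 15: x=[3.8168] v=[-2.3385]
Step 16: x=[3.6975] v=[-2.3860]
Step 17: x=[3.5767] v=[-2.4156]
Step 18: x=[3.4553] v=[-2.4271]
Step 19: x=[3.3343] v=[-2.4204]
Step 20: x=[3.2145] v=[-2.3955]
Step 21: x=[3.0969] v=[-2.3527]
Step 22: x=[2.9823] v=[-2.2922]
Step 23: x=[2.8716] v=[-2.2145]
Step 24: x=[2.7656] v=[-2.1202]
Step 25: x=[2.6651] v=[-2.0100]
Step 26: x=[2.5709] v=[-1.8848]
Step 27: x=[2.4836] v=[-1.7454]
Step 28: x=[2.4040] v=[-1.5929]
Step 29: x=[2.3326] v=[-1.4285]
Step 30: x=[2.2699] v=[-1.2534]
Step 31: x=[2.2165] v=[-1.0689]
Step 32: x=[2.1727] v=[-0.8764]
Step 33: x=[2.1388] v=[-0.6773]
Step 34: x=[2.1151] v=[-0.4731]
Step 35: x=[2.1018] v=[-0.2654]
Step 36: x=[2.0990] v=[-0.0557]
Step 37: x=[2.1067] v=[0.1545]
First v>=0 after going negative at step 37, time=1.8500

Answer: 1.8500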